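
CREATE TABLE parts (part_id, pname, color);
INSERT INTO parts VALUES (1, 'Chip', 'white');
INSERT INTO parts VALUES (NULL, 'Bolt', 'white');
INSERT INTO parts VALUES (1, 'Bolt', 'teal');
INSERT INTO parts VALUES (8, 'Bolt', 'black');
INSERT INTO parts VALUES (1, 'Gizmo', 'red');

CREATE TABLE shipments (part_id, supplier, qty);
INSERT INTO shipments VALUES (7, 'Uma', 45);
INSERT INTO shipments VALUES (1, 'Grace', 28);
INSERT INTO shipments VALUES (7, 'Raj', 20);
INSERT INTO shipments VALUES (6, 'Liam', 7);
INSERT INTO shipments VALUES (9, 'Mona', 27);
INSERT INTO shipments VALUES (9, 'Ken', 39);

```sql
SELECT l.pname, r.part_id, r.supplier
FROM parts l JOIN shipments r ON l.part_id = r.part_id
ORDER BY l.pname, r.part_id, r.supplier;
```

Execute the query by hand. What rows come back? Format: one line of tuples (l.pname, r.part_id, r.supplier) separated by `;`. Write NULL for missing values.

(Bolt, 1, Grace); (Chip, 1, Grace); (Gizmo, 1, Grace)

INNER JOIN keeps only pairs where the ON condition holds.
Matching on l.part_id = r.part_id. A NULL in a compared column never satisfies the condition.
- l row (part_id=1): matches 1 r row(s) → 1 output row(s).
- l row (part_id=NULL): no match → dropped.
- l row (part_id=1): matches 1 r row(s) → 1 output row(s).
- l row (part_id=8): no match → dropped.
- l row (part_id=1): matches 1 r row(s) → 1 output row(s).
After projecting and ordering:
l.pname | r.part_id | r.supplier
Bolt | 1 | Grace
Chip | 1 | Grace
Gizmo | 1 | Grace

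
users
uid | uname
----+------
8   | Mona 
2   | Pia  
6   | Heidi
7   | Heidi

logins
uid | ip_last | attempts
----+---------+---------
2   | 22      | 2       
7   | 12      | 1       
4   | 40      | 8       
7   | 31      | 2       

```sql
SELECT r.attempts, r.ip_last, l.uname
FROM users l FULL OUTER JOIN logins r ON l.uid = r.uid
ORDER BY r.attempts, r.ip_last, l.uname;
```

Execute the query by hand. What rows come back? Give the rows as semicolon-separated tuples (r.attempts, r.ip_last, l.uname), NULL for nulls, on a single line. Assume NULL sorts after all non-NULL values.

(1, 12, Heidi); (2, 22, Pia); (2, 31, Heidi); (8, 40, NULL); (NULL, NULL, Heidi); (NULL, NULL, Mona)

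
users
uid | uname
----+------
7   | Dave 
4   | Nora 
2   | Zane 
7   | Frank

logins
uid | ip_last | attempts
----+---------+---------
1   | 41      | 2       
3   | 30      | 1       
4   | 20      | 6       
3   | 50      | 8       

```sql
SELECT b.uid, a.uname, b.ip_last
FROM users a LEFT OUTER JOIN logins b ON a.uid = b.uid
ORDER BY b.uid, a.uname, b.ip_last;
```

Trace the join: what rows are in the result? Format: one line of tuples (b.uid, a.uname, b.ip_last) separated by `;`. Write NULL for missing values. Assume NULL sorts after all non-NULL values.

LEFT JOIN keeps every row from `users`; unmatched rows get NULL for `logins`'s columns.
Matching on a.uid = b.uid.
- a[0] uid=7 → no match; kept with NULLs on the b side.
- a[1] uid=4 → 1 match(es) in b → 1 row(s).
- a[2] uid=2 → no match; kept with NULLs on the b side.
- a[3] uid=7 → no match; kept with NULLs on the b side.
After projecting and ordering:
b.uid | a.uname | b.ip_last
4 | Nora | 20
NULL | Dave | NULL
NULL | Frank | NULL
NULL | Zane | NULL

(4, Nora, 20); (NULL, Dave, NULL); (NULL, Frank, NULL); (NULL, Zane, NULL)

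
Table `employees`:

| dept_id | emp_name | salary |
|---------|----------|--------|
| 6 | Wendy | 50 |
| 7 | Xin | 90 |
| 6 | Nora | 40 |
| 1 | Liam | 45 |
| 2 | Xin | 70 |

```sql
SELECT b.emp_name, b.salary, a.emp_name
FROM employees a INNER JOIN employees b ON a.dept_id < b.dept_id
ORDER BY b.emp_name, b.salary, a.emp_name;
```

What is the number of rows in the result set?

INNER JOIN keeps only pairs where the ON condition holds.
Matching on a.dept_id < b.dept_id.
- a row (dept_id=6): matches 1 b row(s) → 1 output row(s).
- a row (dept_id=7): no match → dropped.
- a row (dept_id=6): matches 1 b row(s) → 1 output row(s).
- a row (dept_id=1): matches 4 b row(s) → 4 output row(s).
- a row (dept_id=2): matches 3 b row(s) → 3 output row(s).
Total: 9 rows.

9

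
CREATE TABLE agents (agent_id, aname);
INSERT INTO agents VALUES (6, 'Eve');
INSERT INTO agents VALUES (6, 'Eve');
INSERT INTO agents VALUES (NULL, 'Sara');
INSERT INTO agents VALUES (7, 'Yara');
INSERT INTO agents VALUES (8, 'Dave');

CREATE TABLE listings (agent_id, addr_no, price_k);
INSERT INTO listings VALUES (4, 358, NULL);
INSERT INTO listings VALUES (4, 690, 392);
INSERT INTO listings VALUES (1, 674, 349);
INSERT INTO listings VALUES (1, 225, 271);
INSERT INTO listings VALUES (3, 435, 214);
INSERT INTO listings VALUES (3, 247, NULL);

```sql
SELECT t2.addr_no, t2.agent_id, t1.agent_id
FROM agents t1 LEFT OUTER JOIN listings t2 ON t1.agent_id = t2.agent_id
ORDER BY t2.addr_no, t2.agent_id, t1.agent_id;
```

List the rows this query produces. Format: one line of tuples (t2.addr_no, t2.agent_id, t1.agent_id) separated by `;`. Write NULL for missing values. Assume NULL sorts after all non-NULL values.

(NULL, NULL, 6); (NULL, NULL, 6); (NULL, NULL, 7); (NULL, NULL, 8); (NULL, NULL, NULL)

LEFT JOIN keeps every row from `agents`; unmatched rows get NULL for `listings`'s columns.
Matching on t1.agent_id = t2.agent_id. A NULL in a compared column never satisfies the condition.
Matched pairs: 0; unmatched t1 rows kept: 5.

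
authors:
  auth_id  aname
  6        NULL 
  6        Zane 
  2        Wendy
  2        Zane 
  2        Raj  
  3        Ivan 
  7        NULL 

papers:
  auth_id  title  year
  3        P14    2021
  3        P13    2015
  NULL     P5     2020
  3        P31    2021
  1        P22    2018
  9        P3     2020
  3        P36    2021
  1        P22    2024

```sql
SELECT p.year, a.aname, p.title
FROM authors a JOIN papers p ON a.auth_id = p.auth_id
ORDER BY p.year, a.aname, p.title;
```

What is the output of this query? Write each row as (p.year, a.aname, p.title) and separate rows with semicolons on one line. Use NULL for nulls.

(2015, Ivan, P13); (2021, Ivan, P14); (2021, Ivan, P31); (2021, Ivan, P36)

INNER JOIN keeps only pairs where the ON condition holds.
Matching on a.auth_id = p.auth_id. A NULL in a compared column never satisfies the condition.
- a[0] auth_id=6 → no match; dropped.
- a[1] auth_id=6 → no match; dropped.
- a[2] auth_id=2 → no match; dropped.
- a[3] auth_id=2 → no match; dropped.
- a[4] auth_id=2 → no match; dropped.
- a[5] auth_id=3 → 4 match(es) in p → 4 row(s).
- a[6] auth_id=7 → no match; dropped.
After projecting and ordering:
p.year | a.aname | p.title
2015 | Ivan | P13
2021 | Ivan | P14
2021 | Ivan | P31
2021 | Ivan | P36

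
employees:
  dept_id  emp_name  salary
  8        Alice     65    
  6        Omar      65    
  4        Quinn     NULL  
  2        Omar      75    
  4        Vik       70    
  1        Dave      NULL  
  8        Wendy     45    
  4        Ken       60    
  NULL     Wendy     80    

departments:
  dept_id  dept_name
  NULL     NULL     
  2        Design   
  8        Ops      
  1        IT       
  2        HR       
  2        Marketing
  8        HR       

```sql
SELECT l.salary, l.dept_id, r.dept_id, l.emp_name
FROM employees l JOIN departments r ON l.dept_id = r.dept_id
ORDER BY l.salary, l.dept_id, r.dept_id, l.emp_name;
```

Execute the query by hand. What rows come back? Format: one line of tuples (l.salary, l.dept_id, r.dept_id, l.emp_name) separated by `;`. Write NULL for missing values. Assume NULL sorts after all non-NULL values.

INNER JOIN keeps only pairs where the ON condition holds.
Matching on l.dept_id = r.dept_id. A NULL in a compared column never satisfies the condition.
Matched pairs: 8.

(45, 8, 8, Wendy); (45, 8, 8, Wendy); (65, 8, 8, Alice); (65, 8, 8, Alice); (75, 2, 2, Omar); (75, 2, 2, Omar); (75, 2, 2, Omar); (NULL, 1, 1, Dave)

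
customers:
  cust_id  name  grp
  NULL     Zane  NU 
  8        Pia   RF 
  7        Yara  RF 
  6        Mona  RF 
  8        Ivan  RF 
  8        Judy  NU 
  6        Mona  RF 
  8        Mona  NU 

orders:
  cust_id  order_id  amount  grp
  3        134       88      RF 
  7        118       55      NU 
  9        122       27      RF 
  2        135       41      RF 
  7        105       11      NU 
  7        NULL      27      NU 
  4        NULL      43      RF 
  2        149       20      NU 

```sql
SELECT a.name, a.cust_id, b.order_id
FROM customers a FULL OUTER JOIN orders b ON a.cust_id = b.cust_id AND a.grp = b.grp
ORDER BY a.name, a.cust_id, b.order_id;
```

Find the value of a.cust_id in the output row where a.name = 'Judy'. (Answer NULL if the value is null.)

8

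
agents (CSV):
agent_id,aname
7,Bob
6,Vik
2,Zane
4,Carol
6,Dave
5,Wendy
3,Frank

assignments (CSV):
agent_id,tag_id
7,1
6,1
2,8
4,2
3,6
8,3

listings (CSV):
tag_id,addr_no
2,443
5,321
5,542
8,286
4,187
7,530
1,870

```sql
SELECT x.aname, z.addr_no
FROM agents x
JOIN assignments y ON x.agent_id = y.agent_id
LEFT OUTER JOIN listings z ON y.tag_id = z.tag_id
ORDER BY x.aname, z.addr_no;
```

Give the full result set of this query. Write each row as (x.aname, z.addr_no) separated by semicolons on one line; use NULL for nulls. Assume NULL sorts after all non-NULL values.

(Bob, 870); (Carol, 443); (Dave, 870); (Frank, NULL); (Vik, 870); (Zane, 286)

Step 1 — x INNER JOIN y on agent_id → 6 row(s).
Then LEFT JOIN `listings z` on tag_id: each of those 6 rows is kept; rows whose y.tag_id has no match in z get NULL for z's columns.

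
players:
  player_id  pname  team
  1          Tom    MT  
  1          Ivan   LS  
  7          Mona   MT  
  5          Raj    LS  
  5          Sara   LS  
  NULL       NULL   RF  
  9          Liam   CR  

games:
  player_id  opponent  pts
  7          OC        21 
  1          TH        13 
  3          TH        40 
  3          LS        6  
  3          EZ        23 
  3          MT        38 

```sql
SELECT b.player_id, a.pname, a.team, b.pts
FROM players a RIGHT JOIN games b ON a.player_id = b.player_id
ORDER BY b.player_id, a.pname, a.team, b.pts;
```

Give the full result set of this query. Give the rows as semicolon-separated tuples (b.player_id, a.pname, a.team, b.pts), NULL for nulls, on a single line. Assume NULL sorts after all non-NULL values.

(1, Ivan, LS, 13); (1, Tom, MT, 13); (3, NULL, NULL, 6); (3, NULL, NULL, 23); (3, NULL, NULL, 38); (3, NULL, NULL, 40); (7, Mona, MT, 21)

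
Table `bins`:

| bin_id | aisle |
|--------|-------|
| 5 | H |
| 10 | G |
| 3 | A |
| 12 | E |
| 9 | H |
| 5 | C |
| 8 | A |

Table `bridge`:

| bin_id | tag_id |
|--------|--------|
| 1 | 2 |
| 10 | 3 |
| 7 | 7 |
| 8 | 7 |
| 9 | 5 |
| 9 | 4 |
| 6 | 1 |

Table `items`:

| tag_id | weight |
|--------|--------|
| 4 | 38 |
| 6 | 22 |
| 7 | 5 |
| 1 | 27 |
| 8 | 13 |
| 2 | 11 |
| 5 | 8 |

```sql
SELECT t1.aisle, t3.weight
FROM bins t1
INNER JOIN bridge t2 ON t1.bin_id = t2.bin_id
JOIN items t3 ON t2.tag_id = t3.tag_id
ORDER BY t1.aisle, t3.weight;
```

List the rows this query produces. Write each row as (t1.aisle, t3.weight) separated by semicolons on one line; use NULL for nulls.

(A, 5); (H, 8); (H, 38)

Step 1 — t1 INNER JOIN t2 on bin_id → 4 row(s).
Then INNER JOIN `items t3` on tag_id: keep only rows whose t2.tag_id appears in t3.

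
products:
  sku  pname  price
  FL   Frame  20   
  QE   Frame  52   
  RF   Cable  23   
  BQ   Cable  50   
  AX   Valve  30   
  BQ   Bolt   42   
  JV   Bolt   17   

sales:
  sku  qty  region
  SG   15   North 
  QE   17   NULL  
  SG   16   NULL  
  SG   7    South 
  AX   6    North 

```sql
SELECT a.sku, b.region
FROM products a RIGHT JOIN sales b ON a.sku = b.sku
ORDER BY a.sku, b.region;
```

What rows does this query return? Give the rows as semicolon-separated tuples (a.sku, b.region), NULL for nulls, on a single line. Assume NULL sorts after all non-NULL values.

(AX, North); (QE, NULL); (NULL, North); (NULL, South); (NULL, NULL)

RIGHT JOIN keeps every row from `sales`; unmatched rows get NULL for `products`'s columns.
Matching on a.sku = b.sku.
Matched pairs: 2; unmatched b rows kept: 3.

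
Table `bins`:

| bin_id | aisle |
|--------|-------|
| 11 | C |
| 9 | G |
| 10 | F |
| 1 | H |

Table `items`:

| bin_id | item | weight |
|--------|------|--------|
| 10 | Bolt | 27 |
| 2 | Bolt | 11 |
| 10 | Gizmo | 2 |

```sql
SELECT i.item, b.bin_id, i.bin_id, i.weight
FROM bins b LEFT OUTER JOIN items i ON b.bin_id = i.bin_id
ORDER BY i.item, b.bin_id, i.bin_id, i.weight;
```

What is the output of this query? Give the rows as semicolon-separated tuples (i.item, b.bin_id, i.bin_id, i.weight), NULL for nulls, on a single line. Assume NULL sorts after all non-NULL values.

LEFT JOIN keeps every row from `bins`; unmatched rows get NULL for `items`'s columns.
Matching on b.bin_id = i.bin_id.
Matched pairs: 2; unmatched b rows kept: 3.

(Bolt, 10, 10, 27); (Gizmo, 10, 10, 2); (NULL, 1, NULL, NULL); (NULL, 9, NULL, NULL); (NULL, 11, NULL, NULL)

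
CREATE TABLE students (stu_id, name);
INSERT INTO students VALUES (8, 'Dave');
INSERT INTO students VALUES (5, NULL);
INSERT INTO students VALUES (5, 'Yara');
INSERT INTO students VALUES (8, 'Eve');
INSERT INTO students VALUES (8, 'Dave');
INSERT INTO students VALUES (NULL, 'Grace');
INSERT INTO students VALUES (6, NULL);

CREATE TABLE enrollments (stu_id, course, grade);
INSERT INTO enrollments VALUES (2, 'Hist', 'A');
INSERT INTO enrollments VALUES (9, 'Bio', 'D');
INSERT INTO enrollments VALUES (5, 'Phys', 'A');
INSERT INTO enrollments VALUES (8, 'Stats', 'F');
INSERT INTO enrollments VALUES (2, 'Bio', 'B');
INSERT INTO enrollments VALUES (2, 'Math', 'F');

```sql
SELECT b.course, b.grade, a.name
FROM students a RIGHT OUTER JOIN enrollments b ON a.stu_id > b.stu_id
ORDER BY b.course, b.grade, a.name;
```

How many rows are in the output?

24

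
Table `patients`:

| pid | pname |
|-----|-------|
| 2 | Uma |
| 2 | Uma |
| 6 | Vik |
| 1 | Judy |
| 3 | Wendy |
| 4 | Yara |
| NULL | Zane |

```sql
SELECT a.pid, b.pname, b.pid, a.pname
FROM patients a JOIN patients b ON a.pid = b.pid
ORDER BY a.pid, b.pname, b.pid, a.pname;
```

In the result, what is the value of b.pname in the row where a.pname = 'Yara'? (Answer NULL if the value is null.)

INNER JOIN keeps only pairs where the ON condition holds.
Matching on a.pid = b.pid. A NULL in a compared column never satisfies the condition.
Matched pairs: 8.

Yara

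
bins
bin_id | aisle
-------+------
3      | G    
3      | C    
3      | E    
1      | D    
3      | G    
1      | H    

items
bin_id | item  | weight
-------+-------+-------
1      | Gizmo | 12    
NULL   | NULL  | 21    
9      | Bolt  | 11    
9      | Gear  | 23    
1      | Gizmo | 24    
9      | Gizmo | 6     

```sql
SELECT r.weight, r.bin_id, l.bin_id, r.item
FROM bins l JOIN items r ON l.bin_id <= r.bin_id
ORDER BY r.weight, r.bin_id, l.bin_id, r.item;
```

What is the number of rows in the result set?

INNER JOIN keeps only pairs where the ON condition holds.
Matching on l.bin_id <= r.bin_id. A NULL in a compared column never satisfies the condition.
- l row (bin_id=3): matches 3 r row(s) → 3 output row(s).
- l row (bin_id=3): matches 3 r row(s) → 3 output row(s).
- l row (bin_id=3): matches 3 r row(s) → 3 output row(s).
- l row (bin_id=1): matches 5 r row(s) → 5 output row(s).
- l row (bin_id=3): matches 3 r row(s) → 3 output row(s).
- l row (bin_id=1): matches 5 r row(s) → 5 output row(s).
Total: 22 rows.

22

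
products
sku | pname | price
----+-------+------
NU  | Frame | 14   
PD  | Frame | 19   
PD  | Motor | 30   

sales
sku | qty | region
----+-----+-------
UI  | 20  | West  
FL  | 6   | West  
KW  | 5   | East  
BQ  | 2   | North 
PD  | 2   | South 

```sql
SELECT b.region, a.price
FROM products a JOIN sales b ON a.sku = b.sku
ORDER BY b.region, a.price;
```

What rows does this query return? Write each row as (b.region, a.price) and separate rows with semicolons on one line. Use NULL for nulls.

(South, 19); (South, 30)

INNER JOIN keeps only pairs where the ON condition holds.
Matching on a.sku = b.sku.
Matched pairs: 2.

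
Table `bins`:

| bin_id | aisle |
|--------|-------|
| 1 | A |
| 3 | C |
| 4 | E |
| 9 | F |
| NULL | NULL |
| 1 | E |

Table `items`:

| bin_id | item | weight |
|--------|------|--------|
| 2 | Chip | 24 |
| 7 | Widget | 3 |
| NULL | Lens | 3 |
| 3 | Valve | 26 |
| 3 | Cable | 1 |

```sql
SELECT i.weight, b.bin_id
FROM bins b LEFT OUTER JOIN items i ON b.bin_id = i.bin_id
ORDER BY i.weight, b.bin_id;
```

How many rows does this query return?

LEFT JOIN keeps every row from `bins`; unmatched rows get NULL for `items`'s columns.
Matching on b.bin_id = i.bin_id. A NULL in a compared column never satisfies the condition.
Matched pairs: 2; unmatched b rows kept: 5.
Total: 2 matched + 5 padded = 7 rows.

7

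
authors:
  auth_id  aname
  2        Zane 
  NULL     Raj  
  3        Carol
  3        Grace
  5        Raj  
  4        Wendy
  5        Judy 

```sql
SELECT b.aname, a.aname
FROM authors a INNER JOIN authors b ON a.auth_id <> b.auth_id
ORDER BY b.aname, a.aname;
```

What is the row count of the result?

INNER JOIN keeps only pairs where the ON condition holds.
Matching on a.auth_id <> b.auth_id. A NULL in a compared column never satisfies the condition.
- auth_id=2: 5 matching b row(s), so 5 row(s) emitted.
- auth_id=NULL: no matching b row, dropped.
- auth_id=3: 4 matching b row(s), so 4 row(s) emitted.
- auth_id=3: 4 matching b row(s), so 4 row(s) emitted.
- auth_id=5: 4 matching b row(s), so 4 row(s) emitted.
- auth_id=4: 5 matching b row(s), so 5 row(s) emitted.
- auth_id=5: 4 matching b row(s), so 4 row(s) emitted.
Total: 26 rows.

26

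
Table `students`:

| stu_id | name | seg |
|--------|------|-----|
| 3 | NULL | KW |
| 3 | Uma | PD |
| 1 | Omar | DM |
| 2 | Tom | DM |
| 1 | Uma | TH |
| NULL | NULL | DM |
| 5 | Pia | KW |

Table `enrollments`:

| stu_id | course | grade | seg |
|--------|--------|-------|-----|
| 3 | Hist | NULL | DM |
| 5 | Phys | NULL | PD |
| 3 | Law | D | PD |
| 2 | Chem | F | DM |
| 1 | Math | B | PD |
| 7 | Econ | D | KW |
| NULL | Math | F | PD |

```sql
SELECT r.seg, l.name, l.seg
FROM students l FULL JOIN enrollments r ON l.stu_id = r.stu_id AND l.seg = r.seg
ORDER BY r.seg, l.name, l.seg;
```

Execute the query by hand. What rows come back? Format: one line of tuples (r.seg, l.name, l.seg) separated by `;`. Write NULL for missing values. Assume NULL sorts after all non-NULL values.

FULL OUTER JOIN keeps every row from both sides; unmatched rows get NULL for the other side's columns.
Matching on l.stu_id = r.stu_id AND l.seg = r.seg. A NULL in a compared column never satisfies the condition.
Matched pairs: 2; unmatched l rows kept: 5; unmatched r rows kept: 5.

(DM, Tom, DM); (DM, NULL, NULL); (KW, NULL, NULL); (PD, Uma, PD); (PD, NULL, NULL); (PD, NULL, NULL); (PD, NULL, NULL); (NULL, Omar, DM); (NULL, Pia, KW); (NULL, Uma, TH); (NULL, NULL, DM); (NULL, NULL, KW)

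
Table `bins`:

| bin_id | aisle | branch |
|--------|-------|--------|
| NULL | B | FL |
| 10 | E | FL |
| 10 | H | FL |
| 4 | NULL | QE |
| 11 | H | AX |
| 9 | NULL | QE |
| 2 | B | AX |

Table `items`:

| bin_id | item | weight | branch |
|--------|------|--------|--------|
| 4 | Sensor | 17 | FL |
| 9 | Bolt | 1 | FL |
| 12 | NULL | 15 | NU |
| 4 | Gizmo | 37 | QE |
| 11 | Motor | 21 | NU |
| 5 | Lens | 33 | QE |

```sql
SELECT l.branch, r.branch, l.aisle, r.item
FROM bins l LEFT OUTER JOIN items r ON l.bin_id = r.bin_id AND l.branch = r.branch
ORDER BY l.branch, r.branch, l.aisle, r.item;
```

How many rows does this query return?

7

LEFT JOIN keeps every row from `bins`; unmatched rows get NULL for `items`'s columns.
Matching on l.bin_id = r.bin_id AND l.branch = r.branch. A NULL in a compared column never satisfies the condition.
Matched pairs: 1; unmatched l rows kept: 6.
Total: 1 matched + 6 padded = 7 rows.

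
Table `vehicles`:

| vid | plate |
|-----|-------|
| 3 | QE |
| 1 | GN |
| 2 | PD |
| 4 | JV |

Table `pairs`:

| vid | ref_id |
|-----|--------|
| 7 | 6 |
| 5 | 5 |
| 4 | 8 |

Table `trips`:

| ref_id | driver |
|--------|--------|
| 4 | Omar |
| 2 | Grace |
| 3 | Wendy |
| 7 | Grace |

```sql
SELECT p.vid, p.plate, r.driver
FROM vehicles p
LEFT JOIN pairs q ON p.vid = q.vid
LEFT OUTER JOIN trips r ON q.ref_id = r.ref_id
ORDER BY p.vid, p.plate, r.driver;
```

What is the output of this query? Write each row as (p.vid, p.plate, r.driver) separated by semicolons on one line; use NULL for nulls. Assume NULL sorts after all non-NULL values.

(1, GN, NULL); (2, PD, NULL); (3, QE, NULL); (4, JV, NULL)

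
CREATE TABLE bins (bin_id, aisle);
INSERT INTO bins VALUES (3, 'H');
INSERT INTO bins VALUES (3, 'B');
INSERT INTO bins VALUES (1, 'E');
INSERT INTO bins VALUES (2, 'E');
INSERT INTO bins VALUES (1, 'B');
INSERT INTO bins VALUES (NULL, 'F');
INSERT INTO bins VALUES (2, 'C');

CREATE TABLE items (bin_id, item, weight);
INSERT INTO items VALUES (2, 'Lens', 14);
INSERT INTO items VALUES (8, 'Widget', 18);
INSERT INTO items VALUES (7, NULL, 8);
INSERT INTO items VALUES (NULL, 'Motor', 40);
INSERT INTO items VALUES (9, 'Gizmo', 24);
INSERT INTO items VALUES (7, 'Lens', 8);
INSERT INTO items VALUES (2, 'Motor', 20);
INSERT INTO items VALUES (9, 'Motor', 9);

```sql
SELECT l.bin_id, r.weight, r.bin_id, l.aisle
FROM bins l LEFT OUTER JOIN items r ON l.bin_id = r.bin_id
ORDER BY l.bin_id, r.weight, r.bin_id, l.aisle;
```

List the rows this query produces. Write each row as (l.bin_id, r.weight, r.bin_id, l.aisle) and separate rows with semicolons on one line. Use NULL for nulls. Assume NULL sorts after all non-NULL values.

LEFT JOIN keeps every row from `bins`; unmatched rows get NULL for `items`'s columns.
Matching on l.bin_id = r.bin_id. A NULL in a compared column never satisfies the condition.
- l[0] bin_id=3 → no match; kept with NULLs on the r side.
- l[1] bin_id=3 → no match; kept with NULLs on the r side.
- l[2] bin_id=1 → no match; kept with NULLs on the r side.
- l[3] bin_id=2 → 2 match(es) in r → 2 row(s).
- l[4] bin_id=1 → no match; kept with NULLs on the r side.
- l[5] bin_id=NULL → no match; kept with NULLs on the r side.
- l[6] bin_id=2 → 2 match(es) in r → 2 row(s).
After projecting and ordering:
l.bin_id | r.weight | r.bin_id | l.aisle
1 | NULL | NULL | B
1 | NULL | NULL | E
2 | 14 | 2 | C
2 | 14 | 2 | E
2 | 20 | 2 | C
2 | 20 | 2 | E
3 | NULL | NULL | B
3 | NULL | NULL | H
NULL | NULL | NULL | F

(1, NULL, NULL, B); (1, NULL, NULL, E); (2, 14, 2, C); (2, 14, 2, E); (2, 20, 2, C); (2, 20, 2, E); (3, NULL, NULL, B); (3, NULL, NULL, H); (NULL, NULL, NULL, F)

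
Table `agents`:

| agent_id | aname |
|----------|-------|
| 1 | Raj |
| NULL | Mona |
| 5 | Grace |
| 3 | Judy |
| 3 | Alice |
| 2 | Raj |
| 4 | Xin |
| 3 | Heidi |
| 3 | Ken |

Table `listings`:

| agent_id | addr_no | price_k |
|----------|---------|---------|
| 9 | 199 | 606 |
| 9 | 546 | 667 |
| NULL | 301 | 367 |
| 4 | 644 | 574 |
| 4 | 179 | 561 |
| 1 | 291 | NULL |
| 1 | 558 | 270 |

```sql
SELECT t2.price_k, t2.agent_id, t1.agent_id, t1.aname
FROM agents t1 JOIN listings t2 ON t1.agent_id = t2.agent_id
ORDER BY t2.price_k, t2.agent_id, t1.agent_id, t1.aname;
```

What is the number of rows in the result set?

4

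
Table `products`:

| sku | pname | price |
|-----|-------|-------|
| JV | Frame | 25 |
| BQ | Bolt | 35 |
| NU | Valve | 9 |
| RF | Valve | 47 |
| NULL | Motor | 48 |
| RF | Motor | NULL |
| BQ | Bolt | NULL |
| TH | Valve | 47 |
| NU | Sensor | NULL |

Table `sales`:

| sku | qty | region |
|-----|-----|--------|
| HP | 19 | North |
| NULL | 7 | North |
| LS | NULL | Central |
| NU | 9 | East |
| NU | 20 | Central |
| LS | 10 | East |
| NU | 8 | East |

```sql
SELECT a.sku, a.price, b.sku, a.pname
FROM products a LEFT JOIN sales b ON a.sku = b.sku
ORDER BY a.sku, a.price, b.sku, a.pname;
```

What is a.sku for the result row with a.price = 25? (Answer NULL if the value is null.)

LEFT JOIN keeps every row from `products`; unmatched rows get NULL for `sales`'s columns.
Matching on a.sku = b.sku. A NULL in a compared column never satisfies the condition.
Matched pairs: 6; unmatched a rows kept: 7.

JV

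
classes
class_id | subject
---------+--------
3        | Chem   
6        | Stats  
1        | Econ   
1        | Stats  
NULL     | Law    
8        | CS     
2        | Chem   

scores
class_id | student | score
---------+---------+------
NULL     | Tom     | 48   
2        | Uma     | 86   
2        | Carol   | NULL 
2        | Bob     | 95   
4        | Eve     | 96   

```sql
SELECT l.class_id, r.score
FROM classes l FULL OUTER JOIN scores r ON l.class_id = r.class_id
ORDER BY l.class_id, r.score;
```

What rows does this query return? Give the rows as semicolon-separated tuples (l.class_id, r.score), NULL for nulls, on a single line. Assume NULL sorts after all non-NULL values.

(1, NULL); (1, NULL); (2, 86); (2, 95); (2, NULL); (3, NULL); (6, NULL); (8, NULL); (NULL, 48); (NULL, 96); (NULL, NULL)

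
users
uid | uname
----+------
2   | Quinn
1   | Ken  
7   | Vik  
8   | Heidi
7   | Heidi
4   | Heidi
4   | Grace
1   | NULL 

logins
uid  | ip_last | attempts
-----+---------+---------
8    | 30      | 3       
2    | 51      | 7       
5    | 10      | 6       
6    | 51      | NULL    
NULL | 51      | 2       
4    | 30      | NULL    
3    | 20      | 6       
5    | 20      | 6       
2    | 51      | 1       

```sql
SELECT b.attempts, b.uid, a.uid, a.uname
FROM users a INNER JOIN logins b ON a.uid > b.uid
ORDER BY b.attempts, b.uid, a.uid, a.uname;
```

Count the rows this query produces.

27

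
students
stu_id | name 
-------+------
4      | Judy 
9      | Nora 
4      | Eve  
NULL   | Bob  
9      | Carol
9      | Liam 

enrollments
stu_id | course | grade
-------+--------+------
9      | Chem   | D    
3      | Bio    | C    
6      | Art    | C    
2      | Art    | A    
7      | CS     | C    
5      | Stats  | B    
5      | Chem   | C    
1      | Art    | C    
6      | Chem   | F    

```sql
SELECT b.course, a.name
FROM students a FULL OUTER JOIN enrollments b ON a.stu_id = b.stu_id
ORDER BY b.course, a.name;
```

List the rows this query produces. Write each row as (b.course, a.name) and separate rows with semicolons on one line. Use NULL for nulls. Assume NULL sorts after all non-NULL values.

FULL OUTER JOIN keeps every row from both sides; unmatched rows get NULL for the other side's columns.
Matching on a.stu_id = b.stu_id. A NULL in a compared column never satisfies the condition.
- a (stu_id=4) has no partner → padded with NULL.
- a (stu_id=9) pairs with 1 row(s) of b.
- a (stu_id=4) has no partner → padded with NULL.
- a (stu_id=NULL) has no partner → padded with NULL.
- a (stu_id=9) pairs with 1 row(s) of b.
- a (stu_id=9) pairs with 1 row(s) of b.
- plus 8 unmatched b row(s), each kept with NULL a columns.

(Art, NULL); (Art, NULL); (Art, NULL); (Bio, NULL); (CS, NULL); (Chem, Carol); (Chem, Liam); (Chem, Nora); (Chem, NULL); (Chem, NULL); (Stats, NULL); (NULL, Bob); (NULL, Eve); (NULL, Judy)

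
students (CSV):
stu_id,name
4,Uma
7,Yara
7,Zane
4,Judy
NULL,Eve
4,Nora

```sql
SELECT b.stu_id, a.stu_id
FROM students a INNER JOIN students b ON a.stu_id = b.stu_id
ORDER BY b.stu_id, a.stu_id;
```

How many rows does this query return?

13

INNER JOIN keeps only pairs where the ON condition holds.
Matching on a.stu_id = b.stu_id. A NULL in a compared column never satisfies the condition.
- a row (stu_id=4): matches 3 b row(s) → 3 output row(s).
- a row (stu_id=7): matches 2 b row(s) → 2 output row(s).
- a row (stu_id=7): matches 2 b row(s) → 2 output row(s).
- a row (stu_id=4): matches 3 b row(s) → 3 output row(s).
- a row (stu_id=NULL): no match → dropped.
- a row (stu_id=4): matches 3 b row(s) → 3 output row(s).
Total: 13 rows.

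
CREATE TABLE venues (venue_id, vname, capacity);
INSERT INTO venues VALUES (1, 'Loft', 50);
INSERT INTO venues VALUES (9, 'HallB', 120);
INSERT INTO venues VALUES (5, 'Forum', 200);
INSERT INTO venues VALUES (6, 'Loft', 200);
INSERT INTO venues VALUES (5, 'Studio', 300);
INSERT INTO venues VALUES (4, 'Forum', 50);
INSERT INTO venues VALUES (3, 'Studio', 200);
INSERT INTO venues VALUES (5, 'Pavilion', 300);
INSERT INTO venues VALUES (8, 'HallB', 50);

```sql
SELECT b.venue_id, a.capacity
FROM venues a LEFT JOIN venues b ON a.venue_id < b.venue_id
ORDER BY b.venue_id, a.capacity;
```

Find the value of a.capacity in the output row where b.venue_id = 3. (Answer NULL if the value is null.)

50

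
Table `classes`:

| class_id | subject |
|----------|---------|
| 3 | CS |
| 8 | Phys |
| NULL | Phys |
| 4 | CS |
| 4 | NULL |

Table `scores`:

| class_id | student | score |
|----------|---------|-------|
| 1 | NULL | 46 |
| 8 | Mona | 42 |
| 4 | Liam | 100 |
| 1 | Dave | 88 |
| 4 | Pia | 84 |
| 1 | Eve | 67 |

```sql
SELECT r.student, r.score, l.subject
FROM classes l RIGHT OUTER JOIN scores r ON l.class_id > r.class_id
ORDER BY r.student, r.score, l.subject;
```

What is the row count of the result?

RIGHT JOIN keeps every row from `scores`; unmatched rows get NULL for `classes`'s columns.
Matching on l.class_id > r.class_id. A NULL in a compared column never satisfies the condition.
- l (class_id=3) pairs with 3 row(s) of r.
- l (class_id=8) pairs with 5 row(s) of r.
- l (class_id=NULL) has no partner in r.
- l (class_id=4) pairs with 3 row(s) of r.
- l (class_id=4) pairs with 3 row(s) of r.
- 1 row(s) from r found no l partner → padded with NULL.
Total: 14 matched + 1 padded = 15 rows.

15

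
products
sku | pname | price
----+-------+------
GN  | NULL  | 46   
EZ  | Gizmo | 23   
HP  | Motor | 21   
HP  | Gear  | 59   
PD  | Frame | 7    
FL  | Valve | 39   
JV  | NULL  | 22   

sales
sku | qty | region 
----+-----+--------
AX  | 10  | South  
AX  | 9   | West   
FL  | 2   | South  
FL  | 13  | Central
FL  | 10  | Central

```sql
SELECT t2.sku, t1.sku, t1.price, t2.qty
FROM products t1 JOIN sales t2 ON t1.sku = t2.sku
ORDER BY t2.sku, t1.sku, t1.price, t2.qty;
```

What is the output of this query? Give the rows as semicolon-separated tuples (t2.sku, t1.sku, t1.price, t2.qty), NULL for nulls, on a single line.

INNER JOIN keeps only pairs where the ON condition holds.
Matching on t1.sku = t2.sku.
- t1 row (sku=GN): no match → dropped.
- t1 row (sku=EZ): no match → dropped.
- t1 row (sku=HP): no match → dropped.
- t1 row (sku=HP): no match → dropped.
- t1 row (sku=PD): no match → dropped.
- t1 row (sku=FL): matches 3 t2 row(s) → 3 output row(s).
- t1 row (sku=JV): no match → dropped.
After projecting and ordering:
t2.sku | t1.sku | t1.price | t2.qty
FL | FL | 39 | 2
FL | FL | 39 | 10
FL | FL | 39 | 13

(FL, FL, 39, 2); (FL, FL, 39, 10); (FL, FL, 39, 13)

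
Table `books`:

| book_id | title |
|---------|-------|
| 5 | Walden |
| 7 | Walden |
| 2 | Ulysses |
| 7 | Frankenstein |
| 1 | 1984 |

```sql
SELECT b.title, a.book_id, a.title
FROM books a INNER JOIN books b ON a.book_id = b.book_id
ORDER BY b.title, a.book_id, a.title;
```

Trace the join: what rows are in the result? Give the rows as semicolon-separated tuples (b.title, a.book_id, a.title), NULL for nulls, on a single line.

(1984, 1, 1984); (Frankenstein, 7, Frankenstein); (Frankenstein, 7, Walden); (Ulysses, 2, Ulysses); (Walden, 5, Walden); (Walden, 7, Frankenstein); (Walden, 7, Walden)

INNER JOIN keeps only pairs where the ON condition holds.
Matching on a.book_id = b.book_id.
- a row (book_id=5): matches 1 b row(s) → 1 output row(s).
- a row (book_id=7): matches 2 b row(s) → 2 output row(s).
- a row (book_id=2): matches 1 b row(s) → 1 output row(s).
- a row (book_id=7): matches 2 b row(s) → 2 output row(s).
- a row (book_id=1): matches 1 b row(s) → 1 output row(s).
After projecting and ordering:
b.title | a.book_id | a.title
1984 | 1 | 1984
Frankenstein | 7 | Frankenstein
Frankenstein | 7 | Walden
Ulysses | 2 | Ulysses
Walden | 5 | Walden
Walden | 7 | Frankenstein
Walden | 7 | Walden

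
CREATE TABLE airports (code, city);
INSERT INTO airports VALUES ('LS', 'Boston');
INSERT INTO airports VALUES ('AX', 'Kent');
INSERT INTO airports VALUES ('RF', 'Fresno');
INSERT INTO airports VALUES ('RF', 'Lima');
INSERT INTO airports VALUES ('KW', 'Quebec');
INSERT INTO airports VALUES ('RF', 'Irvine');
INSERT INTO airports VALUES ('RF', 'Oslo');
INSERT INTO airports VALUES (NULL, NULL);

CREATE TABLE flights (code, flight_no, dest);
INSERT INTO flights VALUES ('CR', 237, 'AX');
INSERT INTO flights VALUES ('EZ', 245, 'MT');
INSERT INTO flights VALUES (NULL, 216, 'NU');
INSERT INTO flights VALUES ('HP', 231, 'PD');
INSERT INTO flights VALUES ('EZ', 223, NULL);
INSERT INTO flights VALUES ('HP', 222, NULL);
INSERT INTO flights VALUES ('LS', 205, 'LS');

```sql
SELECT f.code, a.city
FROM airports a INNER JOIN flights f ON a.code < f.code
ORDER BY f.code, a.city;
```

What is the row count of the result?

7

INNER JOIN keeps only pairs where the ON condition holds.
Matching on a.code < f.code. A NULL in a compared column never satisfies the condition.
Matched pairs: 7.
Total: 7 rows.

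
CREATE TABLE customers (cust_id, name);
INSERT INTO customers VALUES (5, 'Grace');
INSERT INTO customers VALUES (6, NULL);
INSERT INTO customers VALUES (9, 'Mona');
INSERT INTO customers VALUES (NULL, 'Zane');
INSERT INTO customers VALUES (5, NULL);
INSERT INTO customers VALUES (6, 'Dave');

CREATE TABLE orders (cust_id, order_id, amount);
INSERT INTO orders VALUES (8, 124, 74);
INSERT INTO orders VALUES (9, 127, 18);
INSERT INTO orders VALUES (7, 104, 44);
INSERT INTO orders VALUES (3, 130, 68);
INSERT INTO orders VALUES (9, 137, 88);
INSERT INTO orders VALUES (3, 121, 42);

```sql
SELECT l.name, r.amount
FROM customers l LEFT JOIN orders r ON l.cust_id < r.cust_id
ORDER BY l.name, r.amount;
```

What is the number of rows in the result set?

18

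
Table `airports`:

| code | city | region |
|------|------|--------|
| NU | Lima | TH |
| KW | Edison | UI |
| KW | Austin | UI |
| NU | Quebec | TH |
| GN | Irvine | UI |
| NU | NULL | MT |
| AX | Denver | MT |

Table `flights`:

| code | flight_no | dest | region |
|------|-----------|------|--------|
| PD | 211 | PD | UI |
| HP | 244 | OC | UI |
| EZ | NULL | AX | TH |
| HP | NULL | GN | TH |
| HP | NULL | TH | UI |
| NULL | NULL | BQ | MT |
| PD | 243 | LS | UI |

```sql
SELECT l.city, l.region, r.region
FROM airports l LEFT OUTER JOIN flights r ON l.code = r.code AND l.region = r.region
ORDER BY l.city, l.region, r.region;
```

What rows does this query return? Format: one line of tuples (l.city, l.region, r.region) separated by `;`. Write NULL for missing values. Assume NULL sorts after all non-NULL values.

LEFT JOIN keeps every row from `airports`; unmatched rows get NULL for `flights`'s columns.
Matching on l.code = r.code AND l.region = r.region. A NULL in a compared column never satisfies the condition.
Matched pairs: 0; unmatched l rows kept: 7.

(Austin, UI, NULL); (Denver, MT, NULL); (Edison, UI, NULL); (Irvine, UI, NULL); (Lima, TH, NULL); (Quebec, TH, NULL); (NULL, MT, NULL)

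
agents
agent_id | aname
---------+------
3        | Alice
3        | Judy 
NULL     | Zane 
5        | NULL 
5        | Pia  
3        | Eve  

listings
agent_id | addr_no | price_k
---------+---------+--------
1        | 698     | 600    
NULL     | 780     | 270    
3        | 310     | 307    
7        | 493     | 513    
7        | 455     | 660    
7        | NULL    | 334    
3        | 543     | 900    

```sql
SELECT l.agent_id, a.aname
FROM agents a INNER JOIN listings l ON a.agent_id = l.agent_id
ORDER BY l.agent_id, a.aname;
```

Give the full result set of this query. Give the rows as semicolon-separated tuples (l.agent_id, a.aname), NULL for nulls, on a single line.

(3, Alice); (3, Alice); (3, Eve); (3, Eve); (3, Judy); (3, Judy)

INNER JOIN keeps only pairs where the ON condition holds.
Matching on a.agent_id = l.agent_id. A NULL in a compared column never satisfies the condition.
- a row (agent_id=3): matches 2 l row(s) → 2 output row(s).
- a row (agent_id=3): matches 2 l row(s) → 2 output row(s).
- a row (agent_id=NULL): no match → dropped.
- a row (agent_id=5): no match → dropped.
- a row (agent_id=5): no match → dropped.
- a row (agent_id=3): matches 2 l row(s) → 2 output row(s).
After projecting and ordering:
l.agent_id | a.aname
3 | Alice
3 | Alice
3 | Eve
3 | Eve
3 | Judy
3 | Judy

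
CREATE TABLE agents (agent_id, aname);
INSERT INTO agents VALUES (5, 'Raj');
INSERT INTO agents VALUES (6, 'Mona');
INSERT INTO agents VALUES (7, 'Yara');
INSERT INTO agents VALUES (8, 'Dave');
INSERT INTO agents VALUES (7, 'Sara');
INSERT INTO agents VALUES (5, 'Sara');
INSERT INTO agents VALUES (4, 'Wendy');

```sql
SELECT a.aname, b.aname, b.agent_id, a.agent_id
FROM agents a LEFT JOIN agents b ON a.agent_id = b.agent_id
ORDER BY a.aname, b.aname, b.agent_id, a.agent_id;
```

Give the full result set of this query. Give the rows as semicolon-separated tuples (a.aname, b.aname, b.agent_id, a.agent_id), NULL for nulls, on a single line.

(Dave, Dave, 8, 8); (Mona, Mona, 6, 6); (Raj, Raj, 5, 5); (Raj, Sara, 5, 5); (Sara, Raj, 5, 5); (Sara, Sara, 5, 5); (Sara, Sara, 7, 7); (Sara, Yara, 7, 7); (Wendy, Wendy, 4, 4); (Yara, Sara, 7, 7); (Yara, Yara, 7, 7)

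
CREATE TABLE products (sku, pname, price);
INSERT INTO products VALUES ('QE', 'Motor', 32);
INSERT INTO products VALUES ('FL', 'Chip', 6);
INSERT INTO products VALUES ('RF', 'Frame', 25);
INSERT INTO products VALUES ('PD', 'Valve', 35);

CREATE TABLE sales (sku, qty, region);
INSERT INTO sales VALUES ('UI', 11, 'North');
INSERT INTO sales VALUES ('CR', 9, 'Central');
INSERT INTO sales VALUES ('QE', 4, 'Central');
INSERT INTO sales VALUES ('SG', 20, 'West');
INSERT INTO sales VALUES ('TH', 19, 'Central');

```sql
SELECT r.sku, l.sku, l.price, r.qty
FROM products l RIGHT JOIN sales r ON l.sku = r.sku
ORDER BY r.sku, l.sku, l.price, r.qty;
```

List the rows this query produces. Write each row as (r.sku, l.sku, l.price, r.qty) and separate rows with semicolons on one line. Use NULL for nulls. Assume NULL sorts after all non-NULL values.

(CR, NULL, NULL, 9); (QE, QE, 32, 4); (SG, NULL, NULL, 20); (TH, NULL, NULL, 19); (UI, NULL, NULL, 11)

RIGHT JOIN keeps every row from `sales`; unmatched rows get NULL for `products`'s columns.
Matching on l.sku = r.sku.
- sku=QE: 1 matching r row(s), so 1 row(s) emitted.
- sku=FL: no matching r row.
- sku=RF: no matching r row.
- sku=PD: no matching r row.
- plus 4 unmatched r row(s), each kept with NULL l columns.
After projecting and ordering:
r.sku | l.sku | l.price | r.qty
CR | NULL | NULL | 9
QE | QE | 32 | 4
SG | NULL | NULL | 20
TH | NULL | NULL | 19
UI | NULL | NULL | 11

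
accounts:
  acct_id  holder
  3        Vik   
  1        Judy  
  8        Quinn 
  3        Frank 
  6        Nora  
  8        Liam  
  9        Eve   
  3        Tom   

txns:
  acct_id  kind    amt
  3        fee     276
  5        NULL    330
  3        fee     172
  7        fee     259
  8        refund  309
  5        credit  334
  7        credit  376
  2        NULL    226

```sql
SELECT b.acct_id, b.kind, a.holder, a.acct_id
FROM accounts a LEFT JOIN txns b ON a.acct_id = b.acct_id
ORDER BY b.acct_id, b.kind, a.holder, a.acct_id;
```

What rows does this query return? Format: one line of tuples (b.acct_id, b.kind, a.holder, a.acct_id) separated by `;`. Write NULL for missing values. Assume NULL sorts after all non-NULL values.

(3, fee, Frank, 3); (3, fee, Frank, 3); (3, fee, Tom, 3); (3, fee, Tom, 3); (3, fee, Vik, 3); (3, fee, Vik, 3); (8, refund, Liam, 8); (8, refund, Quinn, 8); (NULL, NULL, Eve, 9); (NULL, NULL, Judy, 1); (NULL, NULL, Nora, 6)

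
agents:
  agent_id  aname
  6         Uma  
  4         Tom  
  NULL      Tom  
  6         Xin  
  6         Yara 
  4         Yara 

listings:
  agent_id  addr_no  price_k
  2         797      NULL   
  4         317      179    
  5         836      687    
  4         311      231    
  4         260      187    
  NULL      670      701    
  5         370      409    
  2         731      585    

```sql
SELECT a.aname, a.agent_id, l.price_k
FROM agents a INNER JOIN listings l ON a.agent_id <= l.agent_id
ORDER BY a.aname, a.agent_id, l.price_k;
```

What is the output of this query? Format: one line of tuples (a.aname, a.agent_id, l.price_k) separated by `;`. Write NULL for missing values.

INNER JOIN keeps only pairs where the ON condition holds.
Matching on a.agent_id <= l.agent_id. A NULL in a compared column never satisfies the condition.
- agent_id=6: no matching l row, dropped.
- agent_id=4: 5 matching l row(s), so 5 row(s) emitted.
- agent_id=NULL: no matching l row, dropped.
- agent_id=6: no matching l row, dropped.
- agent_id=6: no matching l row, dropped.
- agent_id=4: 5 matching l row(s), so 5 row(s) emitted.
After projecting and ordering:
a.aname | a.agent_id | l.price_k
Tom | 4 | 179
Tom | 4 | 187
Tom | 4 | 231
Tom | 4 | 409
Tom | 4 | 687
Yara | 4 | 179
Yara | 4 | 187
Yara | 4 | 231
Yara | 4 | 409
Yara | 4 | 687

(Tom, 4, 179); (Tom, 4, 187); (Tom, 4, 231); (Tom, 4, 409); (Tom, 4, 687); (Yara, 4, 179); (Yara, 4, 187); (Yara, 4, 231); (Yara, 4, 409); (Yara, 4, 687)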